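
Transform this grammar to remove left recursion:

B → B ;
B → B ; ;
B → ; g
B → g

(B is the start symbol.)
B is directly left-recursive. The standard transformation for
  A → A α₁ | ... | A α_m | β₁ | ... | β_n
is
  A  → β₁ A' | ... | β_n A'
  A' → α₁ A' | ... | α_m A' | ε

B → ; g becomes B → ; g B'
B → g becomes B → g B'
B → B ; becomes B' → ; B'
B → B ; ; becomes B' → ; ; B'
Add B' → ε

Resulting grammar:
B → ; g B'
B → g B'
B' → ; B'
B' → ; ; B'
B' → ε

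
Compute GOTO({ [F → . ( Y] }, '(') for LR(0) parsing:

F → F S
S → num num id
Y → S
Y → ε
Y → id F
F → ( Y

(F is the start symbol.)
GOTO(I, '(') = CLOSURE({ [A → αX.β] : [A → α.Xβ] ∈ I, X = '(' })

Items with dot before '(', with the dot advanced:
  [F → . ( Y] → [F → ( . Y]
Closure of the advanced items:
  [F → ( . Y] has the dot before Y: add [Y → . S], [Y → .], [Y → . id F]
  [Y → . S] has the dot before S: add [S → . num num id]

GOTO = { [F → ( . Y], [S → . num num id], [Y → . S], [Y → . id F], [Y → .] }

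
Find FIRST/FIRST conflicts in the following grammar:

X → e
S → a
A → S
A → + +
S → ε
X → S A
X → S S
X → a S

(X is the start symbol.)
Yes. X → S A / X → S S on { 'a', ε }; X → S A / X → a S on { 'a' }; X → S S / X → a S on { 'a' }

A FIRST/FIRST conflict occurs when two productions N → α and N → β for the same non-terminal have FIRST(α) ∩ FIRST(β) ≠ ∅ (with ε ∈ FIRST of a nullable right-hand side, so two nullable alternatives also conflict).

FIRST sets of the non-terminals at (or reachable through a nullable prefix from) the front of some alternative:
  FIRST(S) = { 'a', ε }
  FIRST(A) = { '+', 'a', ε }

Productions for X:
  X → e: FIRST = { 'e' }
  X → S A: FIRST = { '+', 'a', ε }
  X → S S: FIRST = { 'a', ε }
  X → a S: FIRST = { 'a' }
Productions for S:
  S → a: FIRST = { 'a' }
  S → ε: FIRST = { ε }
Productions for A:
  A → S: FIRST = { 'a', ε }
  A → + +: FIRST = { '+' }

Conflict for X: X → S A and X → S S
  Overlap: { 'a', ε }
Conflict for X: X → S A and X → a S
  Overlap: { 'a' }
Conflict for X: X → S S and X → a S
  Overlap: { 'a' }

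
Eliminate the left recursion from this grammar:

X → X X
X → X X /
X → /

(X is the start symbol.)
X → / X'
X' → X X'
X' → X / X'
X' → ε

X is directly left-recursive. The standard transformation for
  A → A α₁ | ... | A α_m | β₁ | ... | β_n
is
  A  → β₁ A' | ... | β_n A'
  A' → α₁ A' | ... | α_m A' | ε

X → / becomes X → / X'
X → X X becomes X' → X X'
X → X X / becomes X' → X / X'
Add X' → ε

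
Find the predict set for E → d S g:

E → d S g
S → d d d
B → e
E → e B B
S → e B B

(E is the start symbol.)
PREDICT(E → d S g) = (FIRST(RHS) \ {ε}) ∪ (FOLLOW(E) if ε ∈ FIRST(RHS), i.e. RHS ⇒* ε)
FIRST(d S g) = { 'd' }
ε ∉ FIRST(d S g), so FOLLOW(E) is not added.
PREDICT(E → d S g) = { 'd' }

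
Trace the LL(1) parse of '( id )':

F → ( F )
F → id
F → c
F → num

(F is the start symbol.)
Stack is shown with the top on the left.

Stack    Input     Action
-------------------------
F $      ( id ) $  output F → ( F )
( F ) $  ( id ) $  match '('
F ) $    id ) $    output F → id
id ) $   id ) $    match 'id'
) $      ) $       match ')'
$        $         accept

The string is accepted.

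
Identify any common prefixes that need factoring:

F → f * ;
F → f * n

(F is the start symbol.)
Yes, F has productions with common prefix 'f *'

Left-factoring is needed when two productions for the same non-terminal
share a common prefix on the right-hand side.

Productions for F:
  F → f * ;
  F → f * n

Found common prefix 'f *' in productions for F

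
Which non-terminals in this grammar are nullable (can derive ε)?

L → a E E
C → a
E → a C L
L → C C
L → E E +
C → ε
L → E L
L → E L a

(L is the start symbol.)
ε-productions: C → ε
So C is immediately nullable.
L → C C: every symbol on the right is nullable, so L is nullable too.
No further non-terminal can be added: every production for the remaining non-terminals contains a terminal or a non-nullable non-terminal.
Nullable = { 'C', 'L' }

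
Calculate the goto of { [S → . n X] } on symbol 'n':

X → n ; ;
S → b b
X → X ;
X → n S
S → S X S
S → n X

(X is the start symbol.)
GOTO(I, 'n') = CLOSURE({ [A → αX.β] : [A → α.Xβ] ∈ I, X = 'n' })

Items with dot before 'n', with the dot advanced:
  [S → . n X] → [S → n . X]
Closure of the advanced items:
  [S → n . X] has the dot before X: add [X → . n ; ;], [X → . X ;], [X → . n S]

GOTO = { [S → n . X], [X → . X ;], [X → . n ; ;], [X → . n S] }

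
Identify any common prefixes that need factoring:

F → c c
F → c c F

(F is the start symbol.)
Left-factoring is needed when two productions for the same non-terminal
share a common prefix on the right-hand side.

Productions for F:
  F → c c
  F → c c F

Found common prefix 'c c' in productions for F

Answer: Yes, F has productions with common prefix 'c c'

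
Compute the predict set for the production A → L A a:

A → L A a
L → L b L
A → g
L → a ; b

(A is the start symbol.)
PREDICT(A → L A a) = (FIRST(RHS) \ {ε}) ∪ (FOLLOW(A) if ε ∈ FIRST(RHS), i.e. RHS ⇒* ε)
FIRST(L) = { 'a' }
FIRST(L A a) = { 'a' }
ε ∉ FIRST(L A a), so FOLLOW(A) is not added.
PREDICT(A → L A a) = { 'a' }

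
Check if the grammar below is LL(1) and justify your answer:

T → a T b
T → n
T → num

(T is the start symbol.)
Yes, the grammar is LL(1).

For T:
  PREDICT(T → a T b) = { 'a' }
  PREDICT(T → n) = { 'n' }
  PREDICT(T → num) = { 'num' }

All predict sets are disjoint. The grammar IS LL(1).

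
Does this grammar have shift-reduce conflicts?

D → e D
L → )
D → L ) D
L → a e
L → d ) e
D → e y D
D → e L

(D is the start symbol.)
Yes — I8: [D → e L .] vs [D → L . ) D]

A shift-reduce conflict occurs when an LR(0) state has both:
  - a complete (reduce) item [A → α .] (dot at the end), and
  - a shift item [B → β . c γ] (dot before a terminal).

Augment with D' → D and build the canonical LR(0) collection (I0 = CLOSURE({[D' → . D]}), then GOTO on every symbol after a dot until no new states appear). It has 16 states:
  I0: { [D → . L ) D], [D → . e D], [D → . e L], [D → . e y D], [D' → . D], [L → . )], [L → . a e], [L → . d ) e] }  — shift
  I1: { [L → ) .] }  — reduce
  I2: { [D' → D .] }  — accept
  I3: { [D → L . ) D] }  — shift
  I4: { [L → a . e] }  — shift
  I5: { [L → d . ) e] }  — shift
  I6: { [D → . L ) D], [D → . e D], [D → . e L], [D → . e y D], [D → e . D], [D → e . L], [D → e . y D], [L → . )], [L → . a e], [L → . d ) e] }  — shift
  I7: { [D → e D .] }  — reduce
  I8: { [D → L . ) D], [D → e L .] }  — shift, reduce
  I9: { [D → . L ) D], [D → . e D], [D → . e L], [D → . e y D], [D → e y . D], [L → . )], [L → . a e], [L → . d ) e] }  — shift
  I10: { [D → e y D .] }  — reduce
  I11: { [D → . L ) D], [D → . e D], [D → . e L], [D → . e y D], [D → L ) . D], [L → . )], [L → . a e], [L → . d ) e] }  — shift
  I12: { [D → L ) D .] }  — reduce
  I13: { [L → d ) . e] }  — shift
  I14: { [L → d ) e .] }  — reduce
  I15: { [L → a e .] }  — reduce

I8 contains reduce item [D → e L .] and shift item [D → L . ) D] — shift-reduce conflict.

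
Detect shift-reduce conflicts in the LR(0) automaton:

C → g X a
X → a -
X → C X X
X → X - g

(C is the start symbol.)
A shift-reduce conflict occurs when an LR(0) state has both:
  - a complete (reduce) item [A → α .] (dot at the end), and
  - a shift item [B → β . c γ] (dot before a terminal).

Augment with C' → C and build the canonical LR(0) collection (I0 = CLOSURE({[C' → . C]}), then GOTO on every symbol after a dot until no new states appear). It has 12 states:
  I0: { [C → . g X a], [C' → . C] }  — shift
  I1: { [C' → C .] }  — accept
  I2: { [C → . g X a], [C → g . X a], [X → . C X X], [X → . X - g], [X → . a -] }  — shift
  I3: { [C → . g X a], [X → . C X X], [X → . X - g], [X → . a -], [X → C . X X] }  — shift
  I4: { [C → g X . a], [X → X . - g] }  — shift
  I5: { [X → a . -] }  — shift
  I6: { [X → a - .] }  — reduce
  I7: { [X → X - . g] }  — shift
  I8: { [C → g X a .] }  — reduce
  I9: { [X → X - g .] }  — reduce
  I10: { [C → . g X a], [X → . C X X], [X → . X - g], [X → . a -], [X → C X . X], [X → X . - g] }  — shift
  I11: { [X → C X X .], [X → X . - g] }  — shift, reduce

I11 contains reduce item [X → C X X .] and shift item [X → X . - g] — shift-reduce conflict.

Answer: Yes — I11: [X → C X X .] vs [X → X . - g]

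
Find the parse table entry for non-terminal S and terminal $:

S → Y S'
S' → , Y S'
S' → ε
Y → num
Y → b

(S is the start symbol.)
To find M[S, $], we find productions for S where $ is in the predict set (PREDICT(N → α) = (FIRST(α) \ {ε}) ∪ (FOLLOW(N) if α ⇒* ε)).

Relevant sets:
  FIRST(Y) = { 'b', 'num' }

S → Y S': PREDICT = { 'b', 'num' }

M[S, $] is empty (no production applies)

Answer: Empty (error entry)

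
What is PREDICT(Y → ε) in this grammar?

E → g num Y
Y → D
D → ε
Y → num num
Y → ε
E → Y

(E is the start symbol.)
{ $ }

PREDICT(Y → ε) = (FIRST(RHS) \ {ε}) ∪ (FOLLOW(Y) if ε ∈ FIRST(RHS), i.e. RHS ⇒* ε)
The right-hand side is ε (FIRST(ε) = { ε }), so the predict set is FOLLOW(Y) = { $ }
PREDICT(Y → ε) = { $ }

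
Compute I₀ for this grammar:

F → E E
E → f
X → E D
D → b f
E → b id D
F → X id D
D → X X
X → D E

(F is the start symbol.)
First, augment the grammar with F' → F
I₀ = CLOSURE({ [F' → . F] }):
  [F' → . F] has the dot before F: add [F → . E E], [F → . X id D]
  [F → . E E] has the dot before E: add [E → . f], [E → . b id D]
  [F → . X id D] has the dot before X: add [X → . E D], [X → . D E]
  [X → . D E] has the dot before D: add [D → . b f], [D → . X X]
No further items can be added.

I₀ = { [D → . X X], [D → . b f], [E → . b id D], [E → . f], [F → . E E], [F → . X id D], [F' → . F], [X → . D E], [X → . E D] }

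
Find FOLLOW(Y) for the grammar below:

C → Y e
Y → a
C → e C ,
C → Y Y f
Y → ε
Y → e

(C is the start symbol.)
{ 'a', 'e', 'f' }

To compute FOLLOW(Y), find every occurrence of Y on a right-hand side N → α Y β: add FIRST(β) \ {ε}, and if β is empty or nullable also add FOLLOW(N). Iterate to a fixed point.

In C → Y e: Y is followed by e, add FIRST(e) \ {ε} = { 'e' }
In C → Y Y f: Y is followed by Y f, add FIRST(Y f) \ {ε} = { 'a', 'e', 'f' }
In C → Y Y f: Y is followed by f, add FIRST(f) \ {ε} = { 'f' }

Taking the union: FOLLOW(Y) = { 'a', 'e', 'f' }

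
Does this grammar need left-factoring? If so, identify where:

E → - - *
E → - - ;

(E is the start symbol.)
Yes, E has productions with common prefix '- -'

Left-factoring is needed when two productions for the same non-terminal
share a common prefix on the right-hand side.

Productions for E:
  E → - - *
  E → - - ;

Found common prefix '- -' in productions for E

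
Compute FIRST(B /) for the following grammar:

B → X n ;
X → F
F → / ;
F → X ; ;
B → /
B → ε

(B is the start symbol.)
FIRST sets of the non-terminals involved (from the grammar, by fixed-point iteration):
  FIRST(B) = { '/', ε }

To compute FIRST(B /), process the symbols left to right:
Symbol B is a non-terminal. Add FIRST(B) \ {ε} = { '/' }
B is nullable (ε ∈ FIRST(B)), continue to the next symbol.
Symbol / is a terminal. Add '/' and stop.
FIRST(B /) = { '/' }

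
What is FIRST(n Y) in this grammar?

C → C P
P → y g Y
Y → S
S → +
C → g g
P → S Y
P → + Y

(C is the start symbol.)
To compute FIRST(n Y), process the symbols left to right:
Symbol n is a terminal. Add 'n' and stop.
FIRST(n Y) = { 'n' }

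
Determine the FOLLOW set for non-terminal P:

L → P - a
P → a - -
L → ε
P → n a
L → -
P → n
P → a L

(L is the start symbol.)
To compute FOLLOW(P), find every occurrence of P on a right-hand side N → α P β: add FIRST(β) \ {ε}, and if β is empty or nullable also add FOLLOW(N). Iterate to a fixed point.

In L → P - a: P is followed by '-' a, add FIRST('-' a) \ {ε} = { '-' }

Taking the union: FOLLOW(P) = { '-' }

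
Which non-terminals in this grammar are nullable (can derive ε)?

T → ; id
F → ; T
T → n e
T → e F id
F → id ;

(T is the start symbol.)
A non-terminal is nullable if it can derive ε (the empty string): either it has an ε-production, or it has a production whose right-hand side consists entirely of nullable non-terminals.

There are no ε-productions, so no non-terminal can derive ε.
No non-terminals are nullable.

Answer: None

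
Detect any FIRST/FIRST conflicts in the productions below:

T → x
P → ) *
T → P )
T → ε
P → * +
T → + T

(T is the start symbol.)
No FIRST/FIRST conflicts.

FIRST sets of the non-terminals at (or reachable through a nullable prefix from) the front of some alternative:
  FIRST(P) = { ')', '*' }

Productions for T:
  T → x: FIRST = { 'x' }
  T → P ): FIRST = { ')', '*' }
  T → ε: FIRST = { ε }
  T → + T: FIRST = { '+' }
Productions for P:
  P → ) *: FIRST = { ')' }
  P → * +: FIRST = { '*' }

All alternatives of each non-terminal have pairwise disjoint FIRST sets.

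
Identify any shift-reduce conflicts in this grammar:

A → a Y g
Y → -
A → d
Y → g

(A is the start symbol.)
A shift-reduce conflict occurs when an LR(0) state has both:
  - a complete (reduce) item [A → α .] (dot at the end), and
  - a shift item [B → β . c γ] (dot before a terminal).

Augment with A' → A and build the canonical LR(0) collection (I0 = CLOSURE({[A' → . A]}), then GOTO on every symbol after a dot until no new states appear). It has 8 states:
  I0: { [A → . a Y g], [A → . d], [A' → . A] }  — shift
  I1: { [A' → A .] }  — accept
  I2: { [A → a . Y g], [Y → . -], [Y → . g] }  — shift
  I3: { [A → d .] }  — reduce
  I4: { [Y → - .] }  — reduce
  I5: { [A → a Y . g] }  — shift
  I6: { [Y → g .] }  — reduce
  I7: { [A → a Y g .] }  — reduce

No state contains both a complete item and a shift item.

Answer: No shift-reduce conflicts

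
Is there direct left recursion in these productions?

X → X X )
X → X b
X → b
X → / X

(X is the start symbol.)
Yes, X is left-recursive

X → X X ): LEFT RECURSIVE (starts with X)
X → X b: LEFT RECURSIVE (starts with X)
X → b: starts with b
X → / X: starts with '/'

The grammar has direct left recursion on: X.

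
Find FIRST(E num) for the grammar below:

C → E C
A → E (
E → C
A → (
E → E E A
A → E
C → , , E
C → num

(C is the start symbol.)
FIRST sets of the non-terminals involved (from the grammar, by fixed-point iteration):
  FIRST(E) = { ',', 'num' }

To compute FIRST(E num), process the symbols left to right:
Symbol E is a non-terminal. Add FIRST(E) \ {ε} = { ',', 'num' }
E is not nullable (ε ∉ FIRST(E)), so stop here.
FIRST(E num) = { ',', 'num' }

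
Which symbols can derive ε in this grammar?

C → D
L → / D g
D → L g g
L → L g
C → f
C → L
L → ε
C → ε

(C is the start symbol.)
{ 'C', 'L' }

A non-terminal is nullable if it can derive ε (the empty string): either it has an ε-production, or it has a production whose right-hand side consists entirely of nullable non-terminals.

ε-productions: L → ε, C → ε
So L, C are immediately nullable.
No further non-terminal can be added: every production for the remaining non-terminals contains a terminal or a non-nullable non-terminal.
Nullable = { 'C', 'L' }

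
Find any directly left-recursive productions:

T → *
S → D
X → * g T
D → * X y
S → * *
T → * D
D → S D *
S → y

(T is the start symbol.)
No direct left recursion

Direct left recursion occurs when N → N α for some non-terminal N (the right-hand side begins with the left-hand side itself).

T → *: starts with '*'
S → D: starts with D
X → * g T: starts with '*'
D → * X y: starts with '*'
S → * *: starts with '*'
T → * D: starts with '*'
D → S D *: starts with S
S → y: starts with y

No direct left recursion found.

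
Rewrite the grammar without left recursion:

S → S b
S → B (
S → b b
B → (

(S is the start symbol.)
S → B ( S'
S → b b S'
S' → b S'
S' → ε
B → (

S is directly left-recursive. The standard transformation for
  A → A α₁ | ... | A α_m | β₁ | ... | β_n
is
  A  → β₁ A' | ... | β_n A'
  A' → α₁ A' | ... | α_m A' | ε

S → B ( becomes S → B ( S'
S → b b becomes S → b b S'
S → S b becomes S' → b S'
Add S' → ε

Productions for other non-terminals are unchanged:
  B → (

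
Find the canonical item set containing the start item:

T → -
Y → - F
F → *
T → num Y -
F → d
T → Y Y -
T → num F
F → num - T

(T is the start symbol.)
First, augment the grammar with T' → T
I₀ = CLOSURE({ [T' → . T] }):
  [T' → . T] has the dot before T: add [T → . -], [T → . num Y -], [T → . Y Y -], [T → . num F]
  [T → . Y Y -] has the dot before Y: add [Y → . - F]
No further items can be added.

I₀ = { [T → . -], [T → . Y Y -], [T → . num F], [T → . num Y -], [T' → . T], [Y → . - F] }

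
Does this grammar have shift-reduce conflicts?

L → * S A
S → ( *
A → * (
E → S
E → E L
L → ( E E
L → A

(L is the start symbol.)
Yes — I5: [A → * ( .] vs [S → ( . *]; I15: [L → ( E E .] vs [A → . * (]

A shift-reduce conflict occurs when an LR(0) state has both:
  - a complete (reduce) item [A → α .] (dot at the end), and
  - a shift item [B → β . c γ] (dot before a terminal).

Augment with L' → L and build the canonical LR(0) collection (I0 = CLOSURE({[L' → . L]}), then GOTO on every symbol after a dot until no new states appear). It has 17 states:
  I0: { [A → . * (], [L → . ( E E], [L → . * S A], [L → . A], [L' → . L] }  — shift
  I1: { [E → . E L], [E → . S], [L → ( . E E], [S → . ( *] }  — shift
  I2: { [A → * . (], [L → * . S A], [S → . ( *] }  — shift
  I3: { [L → A .] }  — reduce
  I4: { [L' → L .] }  — accept
  I5: { [A → * ( .], [S → ( . *] }  — shift, reduce
  I6: { [A → . * (], [L → * S . A] }  — shift
  I7: { [A → * . (] }  — shift
  I8: { [L → * S A .] }  — reduce
  I9: { [A → * ( .] }  — reduce
  I10: { [S → ( * .] }  — reduce
  I11: { [S → ( . *] }  — shift
  I12: { [A → . * (], [E → . E L], [E → . S], [E → E . L], [L → ( E . E], [L → . ( E E], [L → . * S A], [L → . A], [S → . ( *] }  — shift
  I13: { [E → S .] }  — reduce
  I14: { [E → . E L], [E → . S], [L → ( . E E], [S → ( . *], [S → . ( *] }  — shift
  I15: { [A → . * (], [E → E . L], [L → ( E E .], [L → . ( E E], [L → . * S A], [L → . A] }  — shift, reduce
  I16: { [E → E L .] }  — reduce

I5 contains reduce item [A → * ( .] and shift item [S → ( . *] — shift-reduce conflict.
I15 contains reduce item [L → ( E E .] and shift items [A → . * (], [L → . ( E E], [L → . * S A] — shift-reduce conflict.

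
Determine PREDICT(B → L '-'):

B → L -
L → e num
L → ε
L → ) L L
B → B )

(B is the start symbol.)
PREDICT(B → L '-') = (FIRST(RHS) \ {ε}) ∪ (FOLLOW(B) if ε ∈ FIRST(RHS), i.e. RHS ⇒* ε)
FIRST(L) = { ')', 'e', ε }
FIRST(L '-') = { ')', '-', 'e' }
ε ∉ FIRST(L '-'), so FOLLOW(B) is not added.
PREDICT(B → L '-') = { ')', '-', 'e' }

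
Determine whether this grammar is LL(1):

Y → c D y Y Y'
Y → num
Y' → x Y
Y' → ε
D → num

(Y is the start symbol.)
No. Predict set conflict for Y': { 'x' }

A grammar is LL(1) if for each non-terminal N with multiple productions, the predict sets of those productions are pairwise disjoint, where PREDICT(N → α) = (FIRST(α) \ {ε}) ∪ (FOLLOW(N) if α ⇒* ε).

Relevant sets:
  FOLLOW(Y') = { $, 'x' }

For Y:
  PREDICT(Y → c D y Y Y') = { 'c' }
  PREDICT(Y → num) = { 'num' }
For Y':
  PREDICT(Y' → x Y) = { 'x' }
  PREDICT(Y' → ε) = { $, 'x' }
D has a single production, so nothing to check there.

Conflict found: Predict set conflict for Y': { 'x' }
The grammar is NOT LL(1).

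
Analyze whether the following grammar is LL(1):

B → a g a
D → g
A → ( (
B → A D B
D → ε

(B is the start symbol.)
A grammar is LL(1) if for each non-terminal N with multiple productions, the predict sets of those productions are pairwise disjoint, where PREDICT(N → α) = (FIRST(α) \ {ε}) ∪ (FOLLOW(N) if α ⇒* ε).

Relevant sets:
  FIRST(A) = { '(' }
  FOLLOW(D) = { '(', 'a' }

For B:
  PREDICT(B → a g a) = { 'a' }
  PREDICT(B → A D B) = { '(' }
For D:
  PREDICT(D → g) = { 'g' }
  PREDICT(D → ε) = { '(', 'a' }
A has a single production, so nothing to check there.

All predict sets are disjoint. The grammar IS LL(1).

Answer: Yes, the grammar is LL(1).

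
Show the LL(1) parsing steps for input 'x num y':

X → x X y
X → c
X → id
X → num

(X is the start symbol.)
LL(1) parsing maintains a stack (initially the start symbol over $) and the input. At each step: if the stack top is a terminal, match it against the current input token; if it is a non-terminal N, replace it with the RHS of M[N, lookahead] (the unique production whose predict set contains the lookahead).

Stack is shown with the top on the left.

Stack    Input      Action
--------------------------
X $      x num y $  output X → x X y
x X y $  x num y $  match 'x'
X y $    num y $    output X → num
num y $  num y $    match 'num'
y $      y $        match 'y'
$        $          accept

The string is accepted.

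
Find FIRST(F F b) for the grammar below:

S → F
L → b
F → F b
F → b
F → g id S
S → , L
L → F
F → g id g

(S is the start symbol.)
{ 'b', 'g' }

FIRST sets of the non-terminals involved (from the grammar, by fixed-point iteration):
  FIRST(F) = { 'b', 'g' }

To compute FIRST(F F b), process the symbols left to right:
Symbol F is a non-terminal. Add FIRST(F) \ {ε} = { 'b', 'g' }
F is not nullable (ε ∉ FIRST(F)), so stop here.
FIRST(F F b) = { 'b', 'g' }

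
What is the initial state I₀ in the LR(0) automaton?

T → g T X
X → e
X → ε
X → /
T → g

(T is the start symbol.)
First, augment the grammar with T' → T
I₀ = CLOSURE({ [T' → . T] }):
  [T' → . T] has the dot before T: add [T → . g T X], [T → . g]
No further items can be added.

I₀ = { [T → . g T X], [T → . g], [T' → . T] }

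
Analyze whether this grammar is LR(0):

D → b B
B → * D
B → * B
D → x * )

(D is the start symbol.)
A grammar is LR(0) if no state in the canonical LR(0) collection has:
  - both a shift item (dot before a terminal) and a complete item (shift-reduce conflict), or
  - two or more complete items (reduce-reduce conflict; the accept item [D' → D .] counts as a complete item here).

Augment with D' → D and build the canonical LR(0) collection (I0 = CLOSURE({[D' → . D]}), then GOTO on every symbol after a dot until no new states appear). It has 10 states:
  I0: { [D → . b B], [D → . x * )], [D' → . D] }  — shift
  I1: { [D' → D .] }  — accept
  I2: { [B → . * B], [B → . * D], [D → b . B] }  — shift
  I3: { [D → x . * )] }  — shift
  I4: { [D → x * . )] }  — shift
  I5: { [D → x * ) .] }  — reduce
  I6: { [B → * . B], [B → * . D], [B → . * B], [B → . * D], [D → . b B], [D → . x * )] }  — shift
  I7: { [D → b B .] }  — reduce
  I8: { [B → * B .] }  — reduce
  I9: { [B → * D .] }  — reduce

Every state is either a pure shift/goto state or contains exactly one complete item and nothing to shift — no conflicts. The grammar is LR(0).

Answer: Yes, the grammar is LR(0)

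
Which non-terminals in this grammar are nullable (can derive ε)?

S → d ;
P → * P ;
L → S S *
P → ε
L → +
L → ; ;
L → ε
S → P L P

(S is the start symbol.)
{ 'L', 'P', 'S' }

ε-productions: P → ε, L → ε
So P, L are immediately nullable.
S → P L P: every symbol on the right is nullable, so S is nullable too.
Every non-terminal is now nullable.
Nullable = { 'L', 'P', 'S' }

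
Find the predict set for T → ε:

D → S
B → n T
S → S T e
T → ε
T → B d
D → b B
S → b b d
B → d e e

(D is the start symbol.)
{ $, 'd', 'e' }

PREDICT(T → ε) = (FIRST(RHS) \ {ε}) ∪ (FOLLOW(T) if ε ∈ FIRST(RHS), i.e. RHS ⇒* ε)
The right-hand side is ε (FIRST(ε) = { ε }), so the predict set is FOLLOW(T) = { $, 'd', 'e' }
PREDICT(T → ε) = { $, 'd', 'e' }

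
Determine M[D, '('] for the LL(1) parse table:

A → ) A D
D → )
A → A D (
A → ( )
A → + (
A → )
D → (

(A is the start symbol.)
To find M[D, '('], we find productions for D where '(' is in the predict set (PREDICT(N → α) = (FIRST(α) \ {ε}) ∪ (FOLLOW(N) if α ⇒* ε)).

D → ): PREDICT = { ')' }
D → (: PREDICT = { '(' }
  '(' is in predict set, so this production goes in M[D, '(']

M[D, '('] = D → (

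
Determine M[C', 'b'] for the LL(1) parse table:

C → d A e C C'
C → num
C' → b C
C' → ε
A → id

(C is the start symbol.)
C' → b C, C' → ε

To find M[C', 'b'], we find productions for C' where 'b' is in the predict set (PREDICT(N → α) = (FIRST(α) \ {ε}) ∪ (FOLLOW(N) if α ⇒* ε)).

Relevant sets:
  FOLLOW(C') = { $, 'b' }

C' → b C: PREDICT = { 'b' }
  'b' is in predict set, so this production goes in M[C', 'b']
C' → ε: PREDICT = { $, 'b' }
  'b' is in predict set, so this production goes in M[C', 'b']

M[C', 'b'] = C' → b C, C' → ε  (a multiply-defined cell — the grammar is not LL(1))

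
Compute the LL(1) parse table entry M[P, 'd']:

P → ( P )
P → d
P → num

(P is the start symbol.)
P → d

To find M[P, 'd'], we find productions for P where 'd' is in the predict set (PREDICT(N → α) = (FIRST(α) \ {ε}) ∪ (FOLLOW(N) if α ⇒* ε)).

P → ( P ): PREDICT = { '(' }
P → d: PREDICT = { 'd' }
  'd' is in predict set, so this production goes in M[P, 'd']
P → num: PREDICT = { 'num' }

M[P, 'd'] = P → d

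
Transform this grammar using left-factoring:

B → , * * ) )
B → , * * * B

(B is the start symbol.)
Left-factoring transforms A → αβ₁ | αβ₂ into A → αA' and A' → β₁ | β₂
(α is the longest common prefix among the alternatives). Repeat until
no nonterminal has two alternatives with a common prefix.

Round 1: B has alternatives sharing prefix ', * *'. Introduce B': B → , * * B'
  Add: B' → ) )
  Add: B' → * B

No remaining common prefixes — done.

Resulting grammar:
B → , * * B'
B' → ) )
B' → * B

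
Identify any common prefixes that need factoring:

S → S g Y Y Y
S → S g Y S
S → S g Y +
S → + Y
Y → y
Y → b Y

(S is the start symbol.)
Yes, S has productions with common prefix 'S g Y'

Left-factoring is needed when two productions for the same non-terminal
share a common prefix on the right-hand side.

Productions for S:
  S → S g Y Y Y
  S → S g Y S
  S → S g Y +
  S → + Y
Productions for Y:
  Y → y
  Y → b Y

Found common prefix 'S g Y' in productions for S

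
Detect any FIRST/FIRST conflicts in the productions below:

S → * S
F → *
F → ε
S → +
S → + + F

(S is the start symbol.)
A FIRST/FIRST conflict occurs when two productions N → α and N → β for the same non-terminal have FIRST(α) ∩ FIRST(β) ≠ ∅ (with ε ∈ FIRST of a nullable right-hand side, so two nullable alternatives also conflict).

Productions for S:
  S → * S: FIRST = { '*' }
  S → +: FIRST = { '+' }
  S → + + F: FIRST = { '+' }
Productions for F:
  F → *: FIRST = { '*' }
  F → ε: FIRST = { ε }

Conflict for S: S → + and S → + + F
  Overlap: { '+' }

Answer: Yes. S → '+' / S → '+' '+' F on { '+' }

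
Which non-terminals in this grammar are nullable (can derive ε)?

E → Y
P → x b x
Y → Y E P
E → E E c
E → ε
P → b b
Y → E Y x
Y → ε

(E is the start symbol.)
A non-terminal is nullable if it can derive ε (the empty string): either it has an ε-production, or it has a production whose right-hand side consists entirely of nullable non-terminals.

ε-productions: E → ε, Y → ε
So E, Y are immediately nullable.
No further non-terminal can be added: every production for the remaining non-terminals contains a terminal or a non-nullable non-terminal.
Nullable = { 'E', 'Y' }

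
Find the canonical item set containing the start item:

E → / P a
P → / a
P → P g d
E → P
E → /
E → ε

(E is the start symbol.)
{ [E → . / P a], [E → . /], [E → . P], [E → .], [E' → . E], [P → . / a], [P → . P g d] }

First, augment the grammar with E' → E
I₀ = CLOSURE({ [E' → . E] }):
  [E' → . E] has the dot before E: add [E → . / P a], [E → . P], [E → . /], [E → .]
  [E → . P] has the dot before P: add [P → . / a], [P → . P g d]
No further items can be added.

I₀ = { [E → . / P a], [E → . /], [E → . P], [E → .], [E' → . E], [P → . / a], [P → . P g d] }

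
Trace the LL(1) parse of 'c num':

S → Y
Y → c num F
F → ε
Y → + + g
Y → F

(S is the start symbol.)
LL(1) parsing maintains a stack (initially the start symbol over $) and the input. At each step: if the stack top is a terminal, match it against the current input token; if it is a non-terminal N, replace it with the RHS of M[N, lookahead] (the unique production whose predict set contains the lookahead).

Stack is shown with the top on the left.

Stack      Input    Action
--------------------------
S $        c num $  output S → Y
Y $        c num $  output Y → c num F
c num F $  c num $  match 'c'
num F $    num $    match 'num'
F $        $        output F → ε
$          $        accept

The string is accepted.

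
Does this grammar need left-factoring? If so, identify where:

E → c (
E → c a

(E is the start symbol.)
Left-factoring is needed when two productions for the same non-terminal
share a common prefix on the right-hand side.

Productions for E:
  E → c (
  E → c a

Found common prefix 'c' in productions for E

Answer: Yes, E has productions with common prefix 'c'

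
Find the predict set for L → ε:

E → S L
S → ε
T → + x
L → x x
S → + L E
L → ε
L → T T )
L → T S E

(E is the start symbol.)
{ $, '+', 'x' }

PREDICT(L → ε) = (FIRST(RHS) \ {ε}) ∪ (FOLLOW(L) if ε ∈ FIRST(RHS), i.e. RHS ⇒* ε)
The right-hand side is ε (FIRST(ε) = { ε }), so the predict set is FOLLOW(L) = { $, '+', 'x' }
PREDICT(L → ε) = { $, '+', 'x' }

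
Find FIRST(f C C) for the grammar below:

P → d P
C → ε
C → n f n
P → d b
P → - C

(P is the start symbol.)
To compute FIRST(f C C), process the symbols left to right:
Symbol f is a terminal. Add 'f' and stop.
FIRST(f C C) = { 'f' }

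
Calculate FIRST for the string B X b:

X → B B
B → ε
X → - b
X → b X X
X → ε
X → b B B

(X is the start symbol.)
FIRST sets of the non-terminals involved (from the grammar, by fixed-point iteration):
  FIRST(B) = { ε }
  FIRST(X) = { '-', 'b', ε }

To compute FIRST(B X b), process the symbols left to right:
Symbol B is a non-terminal. Add FIRST(B) \ {ε} = { }
B is nullable (ε ∈ FIRST(B)), continue to the next symbol.
Symbol X is a non-terminal. Add FIRST(X) \ {ε} = { '-', 'b' }
X is nullable (ε ∈ FIRST(X)), continue to the next symbol.
Symbol b is a terminal. Add 'b' and stop.
FIRST(B X b) = { '-', 'b' }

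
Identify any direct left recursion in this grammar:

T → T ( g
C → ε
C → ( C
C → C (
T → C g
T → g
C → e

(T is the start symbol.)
T → T ( g: LEFT RECURSIVE (starts with T)
C → ε: starts with ε
C → ( C: starts with '('
C → C (: LEFT RECURSIVE (starts with C)
T → C g: starts with C
T → g: starts with g
C → e: starts with e

The grammar has direct left recursion on: T, C.

Answer: Yes, T, C are left-recursive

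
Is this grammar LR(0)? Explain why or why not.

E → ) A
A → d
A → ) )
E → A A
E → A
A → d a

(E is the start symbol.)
No. Shift-reduce conflict between [E → A .] and [A → . ) )]

Augment with E' → E and build the canonical LR(0) collection (I0 = CLOSURE({[E' → . E]}), then GOTO on every symbol after a dot until no new states appear). It has 11 states:
  I0: { [A → . ) )], [A → . d a], [A → . d], [E → . ) A], [E → . A A], [E → . A], [E' → . E] }  — shift
  I1: { [A → ) . )], [A → . ) )], [A → . d a], [A → . d], [E → ) . A] }  — shift
  I2: { [A → . ) )], [A → . d a], [A → . d], [E → A . A], [E → A .] }  — shift, reduce
  I3: { [E' → E .] }  — accept
  I4: { [A → d . a], [A → d .] }  — shift, reduce
  I5: { [A → d a .] }  — reduce
  I6: { [A → ) . )] }  — shift
  I7: { [E → A A .] }  — reduce
  I8: { [A → ) ) .] }  — reduce
  I9: { [A → ) ) .], [A → ) . )] }  — shift, reduce
  I10: { [E → ) A .] }  — reduce

Conflict in state I2:
  Shift-reduce conflict between [E → A .] and [A → . ) )]
So the grammar is NOT LR(0).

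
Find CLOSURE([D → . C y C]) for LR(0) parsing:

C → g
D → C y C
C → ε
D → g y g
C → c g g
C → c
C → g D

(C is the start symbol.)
{ [C → . c g g], [C → . c], [C → . g D], [C → . g], [C → .], [D → . C y C] }

Start with: [D → . C y C]
  [D → . C y C] has the dot before C: add [C → . g], [C → .], [C → . c g g], [C → . c], [C → . g D]
No further items can be added.

CLOSURE = { [C → . c g g], [C → . c], [C → . g D], [C → . g], [C → .], [D → . C y C] }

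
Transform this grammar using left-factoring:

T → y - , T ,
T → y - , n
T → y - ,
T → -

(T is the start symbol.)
Left-factoring transforms A → αβ₁ | αβ₂ into A → αA' and A' → β₁ | β₂
(α is the longest common prefix among the alternatives). Repeat until
no nonterminal has two alternatives with a common prefix.

Round 1: T has alternatives sharing prefix 'y - ,'. Introduce T': T → y - , T'
  Add: T' → T ,
  Add: T' → n
  Add: T' → ε

No remaining common prefixes — done.

Resulting grammar:
T → y - , T'
T' → T ,
T' → n
T' → ε
T → -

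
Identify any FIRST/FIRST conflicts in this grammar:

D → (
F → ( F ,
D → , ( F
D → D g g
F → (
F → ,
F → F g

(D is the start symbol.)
A FIRST/FIRST conflict occurs when two productions N → α and N → β for the same non-terminal have FIRST(α) ∩ FIRST(β) ≠ ∅ (with ε ∈ FIRST of a nullable right-hand side, so two nullable alternatives also conflict).

FIRST sets of the non-terminals at (or reachable through a nullable prefix from) the front of some alternative:
  FIRST(D) = { '(', ',' }
  FIRST(F) = { '(', ',' }

Productions for D:
  D → (: FIRST = { '(' }
  D → , ( F: FIRST = { ',' }
  D → D g g: FIRST = { '(', ',' }
Productions for F:
  F → ( F ,: FIRST = { '(' }
  F → (: FIRST = { '(' }
  F → ,: FIRST = { ',' }
  F → F g: FIRST = { '(', ',' }

Conflict for D: D → ( and D → D g g
  Overlap: { '(' }
Conflict for D: D → , ( F and D → D g g
  Overlap: { ',' }
Conflict for F: F → ( F , and F → (
  Overlap: { '(' }
Conflict for F: F → ( F , and F → F g
  Overlap: { '(' }
Conflict for F: F → ( and F → F g
  Overlap: { '(' }
Conflict for F: F → , and F → F g
  Overlap: { ',' }

Answer: Yes. D → '(' / D → D g g on { '(' }; D → ',' '(' F / D → D g g on { ',' }; F → '(' F ',' / F → '(' on { '(' }; F → '(' F ',' / F → F g on { '(' }; F → '(' / F → F g on { '(' }; F → ',' / F → F g on { ',' }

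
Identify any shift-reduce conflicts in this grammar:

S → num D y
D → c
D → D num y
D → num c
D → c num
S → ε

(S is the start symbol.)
Yes — I0: [S → .] vs [S → . num D y]; I4: [D → c .] vs [D → c . num]

Augment with S' → S and build the canonical LR(0) collection (I0 = CLOSURE({[S' → . S]}), then GOTO on every symbol after a dot until no new states appear). It has 11 states:
  I0: { [S → . num D y], [S → .], [S' → . S] }  — shift, reduce
  I1: { [S' → S .] }  — accept
  I2: { [D → . D num y], [D → . c num], [D → . c], [D → . num c], [S → num . D y] }  — shift
  I3: { [D → D . num y], [S → num D . y] }  — shift
  I4: { [D → c . num], [D → c .] }  — shift, reduce
  I5: { [D → num . c] }  — shift
  I6: { [D → num c .] }  — reduce
  I7: { [D → c num .] }  — reduce
  I8: { [D → D num . y] }  — shift
  I9: { [S → num D y .] }  — reduce
  I10: { [D → D num y .] }  — reduce

I0 contains reduce item [S → .] and shift item [S → . num D y] — shift-reduce conflict.
I4 contains reduce item [D → c .] and shift item [D → c . num] — shift-reduce conflict.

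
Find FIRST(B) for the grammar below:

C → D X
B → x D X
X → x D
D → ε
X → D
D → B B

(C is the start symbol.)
{ 'x' }

From B → x D X:
  - x is a terminal: add 'x' and stop

Collecting: FIRST(B) = { 'x' }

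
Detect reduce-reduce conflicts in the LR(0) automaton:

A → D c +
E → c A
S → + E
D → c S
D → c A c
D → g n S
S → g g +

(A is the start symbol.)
Augment with A' → A and build the canonical LR(0) collection (I0 = CLOSURE({[A' → . A]}), then GOTO on every symbol after a dot until no new states appear). It has 20 states:
  I0: { [A → . D c +], [A' → . A], [D → . c A c], [D → . c S], [D → . g n S] }  — shift
  I1: { [A' → A .] }  — accept
  I2: { [A → D . c +] }  — shift
  I3: { [A → . D c +], [D → . c A c], [D → . c S], [D → . g n S], [D → c . A c], [D → c . S], [S → . + E], [S → . g g +] }  — shift
  I4: { [D → g . n S] }  — shift
  I5: { [D → g n . S], [S → . + E], [S → . g g +] }  — shift
  I6: { [E → . c A], [S → + . E] }  — shift
  I7: { [D → g n S .] }  — reduce
  I8: { [S → g . g +] }  — shift
  I9: { [S → g g . +] }  — shift
  I10: { [S → g g + .] }  — reduce
  I11: { [S → + E .] }  — reduce
  I12: { [A → . D c +], [D → . c A c], [D → . c S], [D → . g n S], [E → c . A] }  — shift
  I13: { [E → c A .] }  — reduce
  I14: { [D → c A . c] }  — shift
  I15: { [D → c S .] }  — reduce
  I16: { [D → g . n S], [S → g . g +] }  — shift
  I17: { [D → c A c .] }  — reduce
  I18: { [A → D c . +] }  — shift
  I19: { [A → D c + .] }  — reduce

No state contains more than one complete item.

Answer: No reduce-reduce conflicts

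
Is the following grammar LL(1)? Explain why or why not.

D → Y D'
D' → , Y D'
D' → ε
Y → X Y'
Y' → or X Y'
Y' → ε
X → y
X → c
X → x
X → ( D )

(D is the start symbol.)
Yes, the grammar is LL(1).

Relevant sets:
  FOLLOW(D') = { $, ')' }
  FOLLOW(Y') = { $, ')', ',' }

For D':
  PREDICT(D' → ',' Y D') = { ',' }
  PREDICT(D' → ε) = { $, ')' }
For Y':
  PREDICT(Y' → or X Y') = { 'or' }
  PREDICT(Y' → ε) = { $, ')', ',' }
For X:
  PREDICT(X → y) = { 'y' }
  PREDICT(X → c) = { 'c' }
  PREDICT(X → x) = { 'x' }
  PREDICT(X → '(' D ')') = { '(' }
D, Y have a single production, so nothing to check there.

All predict sets are disjoint. The grammar IS LL(1).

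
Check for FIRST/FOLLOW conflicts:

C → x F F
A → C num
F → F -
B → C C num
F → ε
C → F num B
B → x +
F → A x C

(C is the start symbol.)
Yes. F → F '-' with FOLLOW(F) on { '-', 'num', 'x' }; F → A x C with FOLLOW(F) on { '-', 'num', 'x' }

A FIRST/FOLLOW conflict occurs when a non-terminal N has a nullable alternative N → β (β ⇒* ε) and another alternative N → α with FIRST(α) ∩ FOLLOW(N) ≠ ∅: on such a lookahead the parser cannot decide between expanding α and letting N vanish via β.

Nullable non-terminals: F.
FIRST sets used below: FIRST(F) = { '-', 'num', 'x', ε }, FIRST(A) = { '-', 'num', 'x' }

F: nullable alternative(s) F → ε; FOLLOW(F) = { $, '-', 'num', 'x' }
  F → F -: FIRST \ {ε} = { '-', 'num', 'x' } — overlaps FOLLOW(F) on { '-', 'num', 'x' }: CONFLICT
  F → ε: FIRST \ {ε} = { } — this is the only nullable alternative, skip
  F → A x C: FIRST \ {ε} = { '-', 'num', 'x' } — overlaps FOLLOW(F) on { '-', 'num', 'x' }: CONFLICT

A, B, C have no nullable alternative, so no FIRST/FOLLOW check is needed there.

So the grammar has 2 FIRST/FOLLOW conflicts (marked CONFLICT above).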